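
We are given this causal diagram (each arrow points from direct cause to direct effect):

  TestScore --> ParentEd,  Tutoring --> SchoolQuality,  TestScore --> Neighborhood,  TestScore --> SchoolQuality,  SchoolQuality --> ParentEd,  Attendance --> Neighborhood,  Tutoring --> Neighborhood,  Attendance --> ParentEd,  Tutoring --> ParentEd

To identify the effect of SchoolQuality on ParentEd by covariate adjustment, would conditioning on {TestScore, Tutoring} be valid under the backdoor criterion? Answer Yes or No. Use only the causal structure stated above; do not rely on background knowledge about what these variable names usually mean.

Backdoor paths from SchoolQuality to ParentEd (paths whose first edge points into SchoolQuality):
  P1: SchoolQuality <- TestScore -> Neighborhood <- Attendance -> ParentEd
  P2: SchoolQuality <- TestScore -> Neighborhood <- Tutoring -> ParentEd
  P3: SchoolQuality <- TestScore -> ParentEd
  P4: SchoolQuality <- Tutoring -> Neighborhood <- TestScore -> ParentEd
  P5: SchoolQuality <- Tutoring -> Neighborhood <- Attendance -> ParentEd
  P6: SchoolQuality <- Tutoring -> ParentEd
Condition 1 (no descendant of SchoolQuality in the set): holds — descendants of SchoolQuality are {ParentEd}; none are in {TestScore, Tutoring}.
Condition 2 (every backdoor path blocked by {TestScore, Tutoring}):
  P1: blocked at fork node TestScore ∈ conditioning set.
  P2: blocked at fork node TestScore ∈ conditioning set.
  P3: blocked at fork node TestScore ∈ conditioning set.
  P4: blocked at fork node Tutoring ∈ conditioning set.
  P5: blocked at fork node Tutoring ∈ conditioning set.
  P6: blocked at fork node Tutoring ∈ conditioning set.
{TestScore, Tutoring} satisfies the backdoor criterion.

Yes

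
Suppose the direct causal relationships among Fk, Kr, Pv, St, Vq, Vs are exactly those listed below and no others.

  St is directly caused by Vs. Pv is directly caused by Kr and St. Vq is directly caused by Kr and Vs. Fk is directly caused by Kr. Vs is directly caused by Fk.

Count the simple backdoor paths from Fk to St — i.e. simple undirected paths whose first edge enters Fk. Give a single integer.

2

A backdoor path from Fk to St is any simple undirected path whose first edge points into Fk (i.e. leaves Fk via a parent).
Parents of Fk: {Kr}.
Enumerating:
  P1: Fk <- Kr -> Vq <- Vs -> St
  P2: Fk <- Kr -> Pv <- St
That exhausts the simple backdoor paths. Count: 2.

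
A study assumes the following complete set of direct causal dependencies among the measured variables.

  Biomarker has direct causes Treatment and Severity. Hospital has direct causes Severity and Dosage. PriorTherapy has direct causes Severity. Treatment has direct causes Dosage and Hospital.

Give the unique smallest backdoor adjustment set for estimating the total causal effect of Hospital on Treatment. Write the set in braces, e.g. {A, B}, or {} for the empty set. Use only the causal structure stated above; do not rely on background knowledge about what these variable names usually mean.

Variables eligible for adjustment (non-descendants of Hospital, excluding Hospital and Treatment): {Dosage, PriorTherapy, Severity}.
Backdoor paths from Hospital to Treatment:
  P1: Hospital <- Dosage -> Treatment
  P2: Hospital <- Severity -> Biomarker <- Treatment
The empty set is not sufficient: P1 (Hospital <- Dosage -> Treatment) has no collider blocking it and no conditioned non-collider, so it is open.
Try {Dosage}:
  P1: blocked at fork node Dosage ∈ conditioning set.
  P2: blocked at collider Biomarker (neither it nor any descendant is in the conditioning set).
{Dosage} contains no descendant of Hospital and blocks every backdoor path.
No other singleton works — e.g. {Severity} leaves P1 open — so {Dosage} is the unique smallest valid adjustment set.

{Dosage}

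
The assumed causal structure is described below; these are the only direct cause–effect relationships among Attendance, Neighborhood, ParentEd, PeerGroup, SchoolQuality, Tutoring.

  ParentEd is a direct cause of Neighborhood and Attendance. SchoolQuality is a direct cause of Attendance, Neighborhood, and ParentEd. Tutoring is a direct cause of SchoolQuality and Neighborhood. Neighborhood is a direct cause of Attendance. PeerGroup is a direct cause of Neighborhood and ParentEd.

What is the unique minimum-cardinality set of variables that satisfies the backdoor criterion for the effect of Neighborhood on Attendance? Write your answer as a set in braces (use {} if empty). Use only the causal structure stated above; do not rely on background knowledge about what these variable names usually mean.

Variables eligible for adjustment (non-descendants of Neighborhood, excluding Neighborhood and Attendance): {ParentEd, PeerGroup, SchoolQuality, Tutoring}.
Backdoor paths from Neighborhood to Attendance:
  P1: Neighborhood <- Tutoring -> SchoolQuality -> ParentEd -> Attendance
  P2: Neighborhood <- Tutoring -> SchoolQuality -> Attendance
  P3: Neighborhood <- PeerGroup -> ParentEd <- SchoolQuality -> Attendance
  P4: Neighborhood <- PeerGroup -> ParentEd -> Attendance
  P5: Neighborhood <- SchoolQuality -> ParentEd -> Attendance
  P6: Neighborhood <- SchoolQuality -> Attendance
  P7: Neighborhood <- ParentEd <- SchoolQuality -> Attendance
  P8: Neighborhood <- ParentEd -> Attendance
The empty set is not sufficient: P1 (Neighborhood <- Tutoring -> SchoolQuality -> ParentEd -> Attendance) has no collider blocking it and no conditioned non-collider, so it is open.
Try {ParentEd, SchoolQuality}:
  P1: blocked at chain node SchoolQuality ∈ conditioning set.
  P2: blocked at chain node SchoolQuality ∈ conditioning set.
  P3: blocked at fork node SchoolQuality ∈ conditioning set.
  P4: blocked at chain node ParentEd ∈ conditioning set.
  P5: blocked at fork node SchoolQuality ∈ conditioning set.
  P6: blocked at fork node SchoolQuality ∈ conditioning set.
  P7: blocked at chain node ParentEd ∈ conditioning set.
  P8: blocked at fork node ParentEd ∈ conditioning set.
{ParentEd, SchoolQuality} contains no descendant of Neighborhood and blocks every backdoor path.
Every element of {ParentEd, SchoolQuality} is needed (dropping ParentEd leaves P4 open; dropping SchoolQuality leaves P2 open), so no proper subset is valid.
Among all size-2 subsets of the eligible variables, only {ParentEd, SchoolQuality} blocks every backdoor path, so it is the unique smallest valid adjustment set.

{ParentEd, SchoolQuality}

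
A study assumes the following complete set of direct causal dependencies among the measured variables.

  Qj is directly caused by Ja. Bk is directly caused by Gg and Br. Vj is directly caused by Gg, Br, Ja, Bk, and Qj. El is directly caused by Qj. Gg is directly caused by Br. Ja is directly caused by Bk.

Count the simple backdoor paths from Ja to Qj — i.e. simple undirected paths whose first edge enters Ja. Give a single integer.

A backdoor path from Ja to Qj is any simple undirected path whose first edge points into Ja (i.e. leaves Ja via a parent).
Parents of Ja: {Bk}.
Enumerating:
  P1: Ja <- Bk <- Br -> Gg -> Vj <- Qj
  P2: Ja <- Bk <- Br -> Vj <- Qj
  P3: Ja <- Bk <- Gg <- Br -> Vj <- Qj
  P4: Ja <- Bk <- Gg -> Vj <- Qj
  P5: Ja <- Bk -> Vj <- Qj
That exhausts the simple backdoor paths. Count: 5.

5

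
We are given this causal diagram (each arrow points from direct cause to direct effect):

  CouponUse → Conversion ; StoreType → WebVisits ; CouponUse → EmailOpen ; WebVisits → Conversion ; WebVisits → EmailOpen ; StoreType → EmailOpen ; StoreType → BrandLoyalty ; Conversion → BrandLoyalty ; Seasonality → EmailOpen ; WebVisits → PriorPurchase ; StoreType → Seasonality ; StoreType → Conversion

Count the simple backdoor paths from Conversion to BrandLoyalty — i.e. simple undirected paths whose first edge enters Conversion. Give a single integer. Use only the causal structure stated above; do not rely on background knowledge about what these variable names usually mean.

7

A backdoor path from Conversion to BrandLoyalty is any simple undirected path whose first edge points into Conversion (i.e. leaves Conversion via a parent).
Parents of Conversion: {CouponUse, StoreType, WebVisits}.
Enumerating:
  P1: Conversion <- StoreType -> BrandLoyalty
  P2: Conversion <- WebVisits <- StoreType -> BrandLoyalty
  P3: Conversion <- WebVisits -> EmailOpen <- StoreType -> BrandLoyalty
  P4: Conversion <- WebVisits -> EmailOpen <- Seasonality <- StoreType -> BrandLoyalty
  P5: Conversion <- CouponUse -> EmailOpen <- StoreType -> BrandLoyalty
  P6: Conversion <- CouponUse -> EmailOpen <- WebVisits <- StoreType -> BrandLoyalty
  P7: Conversion <- CouponUse -> EmailOpen <- Seasonality <- StoreType -> BrandLoyalty
That exhausts the simple backdoor paths. Count: 7.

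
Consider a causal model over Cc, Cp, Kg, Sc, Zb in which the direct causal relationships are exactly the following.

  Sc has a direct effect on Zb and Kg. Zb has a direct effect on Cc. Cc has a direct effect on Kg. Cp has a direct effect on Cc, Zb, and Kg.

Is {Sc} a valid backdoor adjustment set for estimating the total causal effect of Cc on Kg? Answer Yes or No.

No

Backdoor paths from Cc to Kg (paths whose first edge points into Cc):
  P1: Cc <- Cp -> Zb <- Sc -> Kg
  P2: Cc <- Cp -> Kg
  P3: Cc <- Zb <- Cp -> Kg
  P4: Cc <- Zb <- Sc -> Kg
Condition 1 (no descendant of Cc in the set): holds — descendants of Cc are {Kg}; none are in {Sc}.
Condition 2 (every backdoor path blocked by {Sc}):
  P1: blocked at collider Zb (neither it nor any descendant is in the conditioning set).
  P2: open — no interior node is in the conditioning set.
  P3: open — no interior node is in the conditioning set.
  P4: blocked at fork node Sc ∈ conditioning set.
{Sc} does not satisfy the backdoor criterion.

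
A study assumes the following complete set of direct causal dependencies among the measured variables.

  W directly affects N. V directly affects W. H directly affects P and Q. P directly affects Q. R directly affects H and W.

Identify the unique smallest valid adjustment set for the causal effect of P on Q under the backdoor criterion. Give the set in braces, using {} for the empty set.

{H}

Variables eligible for adjustment (non-descendants of P, excluding P and Q): {H, N, R, V, W}.
Backdoor paths from P to Q:
  P1: P <- H -> Q
The empty set is not sufficient: P1 (P <- H -> Q) has no collider blocking it and no conditioned non-collider, so it is open.
Try {H}:
  P1: blocked at fork node H ∈ conditioning set.
{H} contains no descendant of P and blocks every backdoor path.
No other singleton works — e.g. {V} leaves P1 open — so {H} is the unique smallest valid adjustment set.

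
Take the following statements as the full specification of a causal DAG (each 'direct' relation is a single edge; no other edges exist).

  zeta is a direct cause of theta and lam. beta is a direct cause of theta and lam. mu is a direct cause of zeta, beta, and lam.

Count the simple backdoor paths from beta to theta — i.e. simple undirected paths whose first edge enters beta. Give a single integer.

A backdoor path from beta to theta is any simple undirected path whose first edge points into beta (i.e. leaves beta via a parent).
Parents of beta: {mu}.
Enumerating:
  P1: beta <- mu -> zeta -> theta
  P2: beta <- mu -> lam <- zeta -> theta
That exhausts the simple backdoor paths. Count: 2.

2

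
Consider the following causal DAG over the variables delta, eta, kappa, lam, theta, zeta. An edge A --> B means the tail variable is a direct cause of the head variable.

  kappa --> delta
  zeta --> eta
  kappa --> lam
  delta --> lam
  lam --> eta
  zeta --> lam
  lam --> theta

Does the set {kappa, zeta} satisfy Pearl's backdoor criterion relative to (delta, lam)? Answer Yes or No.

Backdoor paths from delta to lam (paths whose first edge points into delta):
  P1: delta <- kappa -> lam
Condition 1 (no descendant of delta in the set): holds — descendants of delta are {eta, lam, theta}; none are in {kappa, zeta}.
Condition 2 (every backdoor path blocked by {kappa, zeta}):
  P1: blocked at fork node kappa ∈ conditioning set.
{kappa, zeta} satisfies the backdoor criterion.

Yes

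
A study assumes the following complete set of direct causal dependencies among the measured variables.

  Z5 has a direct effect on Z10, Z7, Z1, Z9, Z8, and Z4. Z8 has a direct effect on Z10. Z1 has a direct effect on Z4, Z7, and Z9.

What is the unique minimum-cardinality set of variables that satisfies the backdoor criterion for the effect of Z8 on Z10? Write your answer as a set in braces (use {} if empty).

Variables eligible for adjustment (non-descendants of Z8, excluding Z8 and Z10): {Z1, Z4, Z5, Z7, Z9}.
Backdoor paths from Z8 to Z10:
  P1: Z8 <- Z5 -> Z10
The empty set is not sufficient: P1 (Z8 <- Z5 -> Z10) has no collider blocking it and no conditioned non-collider, so it is open.
Try {Z5}:
  P1: blocked at fork node Z5 ∈ conditioning set.
{Z5} contains no descendant of Z8 and blocks every backdoor path.
No other singleton works — e.g. {Z1} leaves P1 open — so {Z5} is the unique smallest valid adjustment set.

{Z5}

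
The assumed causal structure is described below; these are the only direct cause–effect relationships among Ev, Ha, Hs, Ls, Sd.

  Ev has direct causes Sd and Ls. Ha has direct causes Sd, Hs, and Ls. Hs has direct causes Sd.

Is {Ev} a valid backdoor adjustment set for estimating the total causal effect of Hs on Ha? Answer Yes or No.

No

Backdoor paths from Hs to Ha (paths whose first edge points into Hs):
  P1: Hs <- Sd -> Ha
  P2: Hs <- Sd -> Ev <- Ls -> Ha
Condition 1 (no descendant of Hs in the set): holds — descendants of Hs are {Ha}; none are in {Ev}.
Condition 2 (every backdoor path blocked by {Ev}):
  P1: open — no interior node is in the conditioning set.
  P2: open — collider(s) Ev are conditioned on (or have a conditioned descendant) and no non-collider on the path is in the set.
{Ev} does not satisfy the backdoor criterion.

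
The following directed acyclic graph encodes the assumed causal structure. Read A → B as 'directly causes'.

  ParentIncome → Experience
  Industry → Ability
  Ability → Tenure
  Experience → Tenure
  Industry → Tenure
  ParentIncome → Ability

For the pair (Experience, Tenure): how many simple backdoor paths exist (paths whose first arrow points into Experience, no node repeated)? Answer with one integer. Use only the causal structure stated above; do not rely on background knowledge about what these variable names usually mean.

2

A backdoor path from Experience to Tenure is any simple undirected path whose first edge points into Experience (i.e. leaves Experience via a parent).
Parents of Experience: {ParentIncome}.
Enumerating:
  P1: Experience <- ParentIncome -> Ability <- Industry -> Tenure
  P2: Experience <- ParentIncome -> Ability -> Tenure
That exhausts the simple backdoor paths. Count: 2.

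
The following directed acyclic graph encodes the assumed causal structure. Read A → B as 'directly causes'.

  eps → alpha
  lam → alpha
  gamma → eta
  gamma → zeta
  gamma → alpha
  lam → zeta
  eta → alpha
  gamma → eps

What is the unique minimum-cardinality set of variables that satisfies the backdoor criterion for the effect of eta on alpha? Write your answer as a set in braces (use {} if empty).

{gamma}

Variables eligible for adjustment (non-descendants of eta, excluding eta and alpha): {eps, gamma, lam, zeta}.
Backdoor paths from eta to alpha:
  P1: eta <- gamma -> eps -> alpha
  P2: eta <- gamma -> zeta <- lam -> alpha
  P3: eta <- gamma -> alpha
The empty set is not sufficient: P1 (eta <- gamma -> eps -> alpha) has no collider blocking it and no conditioned non-collider, so it is open.
Try {gamma}:
  P1: blocked at fork node gamma ∈ conditioning set.
  P2: blocked at fork node gamma ∈ conditioning set.
  P3: blocked at fork node gamma ∈ conditioning set.
{gamma} contains no descendant of eta and blocks every backdoor path.
No other singleton works — e.g. {lam} leaves P1 open — so {gamma} is the unique smallest valid adjustment set.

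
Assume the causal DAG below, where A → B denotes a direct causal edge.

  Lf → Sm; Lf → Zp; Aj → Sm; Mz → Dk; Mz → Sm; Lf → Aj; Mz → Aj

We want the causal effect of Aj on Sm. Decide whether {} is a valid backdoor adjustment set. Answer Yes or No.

No

Backdoor paths from Aj to Sm (paths whose first edge points into Aj):
  P1: Aj <- Lf -> Sm
  P2: Aj <- Mz -> Sm
Condition 1 (no descendant of Aj in the set): holds — descendants of Aj are {Sm}; none are in {}.
Condition 2 (every backdoor path blocked by {}):
  P1: open — no interior node is in the conditioning set.
  P2: open — no interior node is in the conditioning set.
{} does not satisfy the backdoor criterion.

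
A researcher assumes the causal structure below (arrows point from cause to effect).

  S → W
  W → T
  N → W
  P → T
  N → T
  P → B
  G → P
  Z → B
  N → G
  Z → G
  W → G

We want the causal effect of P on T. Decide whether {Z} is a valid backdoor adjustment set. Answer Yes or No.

No

Backdoor paths from P to T (paths whose first edge points into P):
  P1: P <- G <- N -> W -> T
  P2: P <- G <- N -> T
  P3: P <- G <- W <- N -> T
  P4: P <- G <- W -> T
Condition 1 (no descendant of P in the set): holds — descendants of P are {B, T}; none are in {Z}.
Condition 2 (every backdoor path blocked by {Z}):
  P1: open — no interior node is in the conditioning set.
  P2: open — no interior node is in the conditioning set.
  P3: open — no interior node is in the conditioning set.
  P4: open — no interior node is in the conditioning set.
{Z} does not satisfy the backdoor criterion.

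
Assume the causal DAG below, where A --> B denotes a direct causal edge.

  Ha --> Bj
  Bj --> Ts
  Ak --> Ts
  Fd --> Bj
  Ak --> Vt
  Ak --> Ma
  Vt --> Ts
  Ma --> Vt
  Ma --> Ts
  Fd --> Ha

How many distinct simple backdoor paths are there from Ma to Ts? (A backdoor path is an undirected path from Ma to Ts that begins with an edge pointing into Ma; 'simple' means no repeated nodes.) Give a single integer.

2

A backdoor path from Ma to Ts is any simple undirected path whose first edge points into Ma (i.e. leaves Ma via a parent).
Parents of Ma: {Ak}.
Enumerating:
  P1: Ma <- Ak -> Vt -> Ts
  P2: Ma <- Ak -> Ts
That exhausts the simple backdoor paths. Count: 2.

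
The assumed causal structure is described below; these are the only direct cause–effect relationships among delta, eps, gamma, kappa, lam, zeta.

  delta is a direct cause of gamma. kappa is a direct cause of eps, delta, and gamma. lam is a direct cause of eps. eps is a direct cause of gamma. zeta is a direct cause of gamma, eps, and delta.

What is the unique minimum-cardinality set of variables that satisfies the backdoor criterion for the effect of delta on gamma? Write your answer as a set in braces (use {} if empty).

{kappa, zeta}

Variables eligible for adjustment (non-descendants of delta, excluding delta and gamma): {eps, kappa, lam, zeta}.
Backdoor paths from delta to gamma:
  P1: delta <- kappa -> eps <- zeta -> gamma
  P2: delta <- kappa -> eps -> gamma
  P3: delta <- kappa -> gamma
  P4: delta <- zeta -> eps <- kappa -> gamma
  P5: delta <- zeta -> eps -> gamma
  P6: delta <- zeta -> gamma
The empty set is not sufficient: P2 (delta <- kappa -> eps -> gamma) has no collider blocking it and no conditioned non-collider, so it is open.
Try {kappa, zeta}:
  P1: blocked at fork node kappa ∈ conditioning set.
  P2: blocked at fork node kappa ∈ conditioning set.
  P3: blocked at fork node kappa ∈ conditioning set.
  P4: blocked at fork node zeta ∈ conditioning set.
  P5: blocked at fork node zeta ∈ conditioning set.
  P6: blocked at fork node zeta ∈ conditioning set.
{kappa, zeta} contains no descendant of delta and blocks every backdoor path.
Every element of {kappa, zeta} is needed (dropping kappa leaves P2 open; dropping zeta leaves P5 open), so no proper subset is valid.
Among all size-2 subsets of the eligible variables, only {kappa, zeta} blocks every backdoor path, so it is the unique smallest valid adjustment set.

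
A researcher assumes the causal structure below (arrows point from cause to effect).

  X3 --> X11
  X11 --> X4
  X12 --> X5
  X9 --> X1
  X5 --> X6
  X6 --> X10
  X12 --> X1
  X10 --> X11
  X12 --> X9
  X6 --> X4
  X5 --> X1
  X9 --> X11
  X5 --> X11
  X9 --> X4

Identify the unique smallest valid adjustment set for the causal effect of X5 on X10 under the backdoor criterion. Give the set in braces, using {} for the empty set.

Variables eligible for adjustment (non-descendants of X5, excluding X5 and X10): {X12, X3, X9}.
Backdoor paths from X5 to X10:
  P1: X5 <- X12 -> X9 -> X11 <- X10
  P2: X5 <- X12 -> X9 -> X11 -> X4 <- X6 -> X10
  P3: X5 <- X12 -> X9 -> X4 <- X6 -> X10
  P4: X5 <- X12 -> X9 -> X4 <- X11 <- X10
  P5: X5 <- X12 -> X1 <- X9 -> X11 <- X10
  P6: X5 <- X12 -> X1 <- X9 -> X11 -> X4 <- X6 -> X10
  P7: X5 <- X12 -> X1 <- X9 -> X4 <- X6 -> X10
  P8: X5 <- X12 -> X1 <- X9 -> X4 <- X11 <- X10
Each backdoor path contains an unconditioned collider, so every path is already blocked with the empty conditioning set:
  P1: blocked at collider X11 (neither it nor any descendant is in the conditioning set).
  P2: blocked at collider X4 (neither it nor any descendant is in the conditioning set).
  P3: blocked at collider X4 (neither it nor any descendant is in the conditioning set).
  P4: blocked at collider X4 (neither it nor any descendant is in the conditioning set).
  P5: blocked at collider X1 (neither it nor any descendant is in the conditioning set).
  P6: blocked at collider X1 (neither it nor any descendant is in the conditioning set).
  P7: blocked at collider X1 (neither it nor any descendant is in the conditioning set).
  P8: blocked at collider X1 (neither it nor any descendant is in the conditioning set).
The empty set is therefore the unique smallest valid set.

{}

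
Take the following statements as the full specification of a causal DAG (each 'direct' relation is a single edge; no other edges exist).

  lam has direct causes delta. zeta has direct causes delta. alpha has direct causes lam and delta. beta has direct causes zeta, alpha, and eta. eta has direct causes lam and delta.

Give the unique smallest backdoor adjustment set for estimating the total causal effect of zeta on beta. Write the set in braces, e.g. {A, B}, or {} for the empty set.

{delta}

Variables eligible for adjustment (non-descendants of zeta, excluding zeta and beta): {alpha, delta, eta, lam}.
Backdoor paths from zeta to beta:
  P1: zeta <- delta -> lam -> eta -> beta
  P2: zeta <- delta -> lam -> alpha -> beta
  P3: zeta <- delta -> eta <- lam -> alpha -> beta
  P4: zeta <- delta -> eta -> beta
  P5: zeta <- delta -> alpha <- lam -> eta -> beta
  P6: zeta <- delta -> alpha -> beta
The empty set is not sufficient: P1 (zeta <- delta -> lam -> eta -> beta) has no collider blocking it and no conditioned non-collider, so it is open.
Try {delta}:
  P1: blocked at fork node delta ∈ conditioning set.
  P2: blocked at fork node delta ∈ conditioning set.
  P3: blocked at fork node delta ∈ conditioning set.
  P4: blocked at fork node delta ∈ conditioning set.
  P5: blocked at fork node delta ∈ conditioning set.
  P6: blocked at fork node delta ∈ conditioning set.
{delta} contains no descendant of zeta and blocks every backdoor path.
No other singleton works — e.g. {lam} leaves P4 open — so {delta} is the unique smallest valid adjustment set.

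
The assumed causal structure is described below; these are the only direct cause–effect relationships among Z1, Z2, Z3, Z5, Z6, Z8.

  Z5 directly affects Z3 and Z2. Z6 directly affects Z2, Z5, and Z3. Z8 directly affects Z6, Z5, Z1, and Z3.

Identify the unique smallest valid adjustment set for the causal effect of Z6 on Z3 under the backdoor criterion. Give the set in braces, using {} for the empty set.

Variables eligible for adjustment (non-descendants of Z6, excluding Z6 and Z3): {Z1, Z8}.
Backdoor paths from Z6 to Z3:
  P1: Z6 <- Z8 -> Z5 -> Z3
  P2: Z6 <- Z8 -> Z3
The empty set is not sufficient: P1 (Z6 <- Z8 -> Z5 -> Z3) has no collider blocking it and no conditioned non-collider, so it is open.
Try {Z8}:
  P1: blocked at fork node Z8 ∈ conditioning set.
  P2: blocked at fork node Z8 ∈ conditioning set.
{Z8} contains no descendant of Z6 and blocks every backdoor path.
No other singleton works — e.g. {Z1} leaves P1 open — so {Z8} is the unique smallest valid adjustment set.

{Z8}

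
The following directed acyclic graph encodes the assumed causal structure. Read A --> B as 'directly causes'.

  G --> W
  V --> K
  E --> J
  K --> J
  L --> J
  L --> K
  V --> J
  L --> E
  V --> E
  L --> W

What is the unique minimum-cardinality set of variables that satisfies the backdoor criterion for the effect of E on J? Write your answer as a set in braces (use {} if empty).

Variables eligible for adjustment (non-descendants of E, excluding E and J): {G, K, L, V, W}.
Backdoor paths from E to J:
  P1: E <- V -> K <- L -> J
  P2: E <- V -> K -> J
  P3: E <- V -> J
  P4: E <- L -> K <- V -> J
  P5: E <- L -> K -> J
  P6: E <- L -> J
The empty set is not sufficient: P2 (E <- V -> K -> J) has no collider blocking it and no conditioned non-collider, so it is open.
Try {L, V}:
  P1: blocked at fork node V ∈ conditioning set.
  P2: blocked at fork node V ∈ conditioning set.
  P3: blocked at fork node V ∈ conditioning set.
  P4: blocked at fork node L ∈ conditioning set.
  P5: blocked at fork node L ∈ conditioning set.
  P6: blocked at fork node L ∈ conditioning set.
{L, V} contains no descendant of E and blocks every backdoor path.
Every element of {L, V} is needed (dropping L leaves P5 open; dropping V leaves P2 open), so no proper subset is valid.
Among all size-2 subsets of the eligible variables, only {L, V} blocks every backdoor path, so it is the unique smallest valid adjustment set.

{L, V}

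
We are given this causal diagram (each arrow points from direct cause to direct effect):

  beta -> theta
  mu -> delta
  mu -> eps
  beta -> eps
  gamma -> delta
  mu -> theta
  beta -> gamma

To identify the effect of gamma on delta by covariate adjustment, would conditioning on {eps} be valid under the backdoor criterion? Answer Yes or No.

Backdoor paths from gamma to delta (paths whose first edge points into gamma):
  P1: gamma <- beta -> eps <- mu -> delta
  P2: gamma <- beta -> theta <- mu -> delta
Condition 1 (no descendant of gamma in the set): holds — descendants of gamma are {delta}; none are in {eps}.
Condition 2 (every backdoor path blocked by {eps}):
  P1: open — collider(s) eps are conditioned on (or have a conditioned descendant) and no non-collider on the path is in the set.
  P2: blocked at collider theta (neither it nor any descendant is in the conditioning set).
{eps} does not satisfy the backdoor criterion.

No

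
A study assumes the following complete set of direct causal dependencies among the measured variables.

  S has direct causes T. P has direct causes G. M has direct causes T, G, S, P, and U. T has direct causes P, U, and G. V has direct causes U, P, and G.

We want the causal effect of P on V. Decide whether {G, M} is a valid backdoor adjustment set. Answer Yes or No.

No

Backdoor paths from P to V (paths whose first edge points into P):
  P1: P <- G -> T <- U -> V
  P2: P <- G -> T -> S -> M <- U -> V
  P3: P <- G -> T -> M <- U -> V
  P4: P <- G -> M <- U -> V
  P5: P <- G -> M <- T <- U -> V
  P6: P <- G -> M <- S <- T <- U -> V
  P7: P <- G -> V
Condition 1 (no descendant of P in the set): FAILS — M is a descendant of P.
Condition 2 (every backdoor path blocked by {G, M}):
  P1: blocked at fork node G ∈ conditioning set.
  P2: blocked at fork node G ∈ conditioning set.
  P3: blocked at fork node G ∈ conditioning set.
  P4: blocked at fork node G ∈ conditioning set.
  P5: blocked at fork node G ∈ conditioning set.
  P6: blocked at fork node G ∈ conditioning set.
  P7: blocked at fork node G ∈ conditioning set.
{G, M} does not satisfy the backdoor criterion.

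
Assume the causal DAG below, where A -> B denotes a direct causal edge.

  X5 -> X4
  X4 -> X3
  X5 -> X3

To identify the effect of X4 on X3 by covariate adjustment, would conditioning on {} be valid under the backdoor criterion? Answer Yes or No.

Backdoor paths from X4 to X3 (paths whose first edge points into X4):
  P1: X4 <- X5 -> X3
Condition 1 (no descendant of X4 in the set): holds — descendants of X4 are {X3}; none are in {}.
Condition 2 (every backdoor path blocked by {}):
  P1: open — no interior node is in the conditioning set.
{} does not satisfy the backdoor criterion.

No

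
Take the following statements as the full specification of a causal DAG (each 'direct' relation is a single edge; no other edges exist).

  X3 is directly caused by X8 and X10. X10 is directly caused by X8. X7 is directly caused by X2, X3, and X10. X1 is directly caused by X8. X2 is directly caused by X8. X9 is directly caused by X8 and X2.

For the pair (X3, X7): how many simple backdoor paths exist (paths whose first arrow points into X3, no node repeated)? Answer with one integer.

6

A backdoor path from X3 to X7 is any simple undirected path whose first edge points into X3 (i.e. leaves X3 via a parent).
Parents of X3: {X10, X8}.
Enumerating:
  P1: X3 <- X8 -> X10 -> X7
  P2: X3 <- X8 -> X2 -> X7
  P3: X3 <- X8 -> X9 <- X2 -> X7
  P4: X3 <- X10 <- X8 -> X2 -> X7
  P5: X3 <- X10 <- X8 -> X9 <- X2 -> X7
  P6: X3 <- X10 -> X7
That exhausts the simple backdoor paths. Count: 6.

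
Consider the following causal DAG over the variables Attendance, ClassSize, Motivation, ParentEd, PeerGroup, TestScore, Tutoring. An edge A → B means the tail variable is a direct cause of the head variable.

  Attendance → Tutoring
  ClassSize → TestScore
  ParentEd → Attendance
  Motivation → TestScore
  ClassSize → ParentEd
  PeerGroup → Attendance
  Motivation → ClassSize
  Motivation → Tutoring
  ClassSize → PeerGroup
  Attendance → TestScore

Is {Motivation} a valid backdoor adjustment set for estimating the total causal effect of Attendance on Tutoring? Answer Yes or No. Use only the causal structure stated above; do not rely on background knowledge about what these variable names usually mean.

Yes

Backdoor paths from Attendance to Tutoring (paths whose first edge points into Attendance):
  P1: Attendance <- ParentEd <- ClassSize <- Motivation -> Tutoring
  P2: Attendance <- ParentEd <- ClassSize -> TestScore <- Motivation -> Tutoring
  P3: Attendance <- PeerGroup <- ClassSize <- Motivation -> Tutoring
  P4: Attendance <- PeerGroup <- ClassSize -> TestScore <- Motivation -> Tutoring
Condition 1 (no descendant of Attendance in the set): holds — descendants of Attendance are {TestScore, Tutoring}; none are in {Motivation}.
Condition 2 (every backdoor path blocked by {Motivation}):
  P1: blocked at fork node Motivation ∈ conditioning set.
  P2: blocked at collider TestScore (neither it nor any descendant is in the conditioning set).
  P3: blocked at fork node Motivation ∈ conditioning set.
  P4: blocked at collider TestScore (neither it nor any descendant is in the conditioning set).
{Motivation} satisfies the backdoor criterion.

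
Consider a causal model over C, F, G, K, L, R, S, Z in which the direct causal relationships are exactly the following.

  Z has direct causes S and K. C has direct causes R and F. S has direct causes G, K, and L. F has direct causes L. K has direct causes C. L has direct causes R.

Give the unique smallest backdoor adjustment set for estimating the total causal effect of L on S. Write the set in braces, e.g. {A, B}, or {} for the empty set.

Variables eligible for adjustment (non-descendants of L, excluding L and S): {G, R}.
Backdoor paths from L to S:
  P1: L <- R -> C -> K -> S
  P2: L <- R -> C -> K -> Z <- S
The empty set is not sufficient: P1 (L <- R -> C -> K -> S) has no collider blocking it and no conditioned non-collider, so it is open.
Try {R}:
  P1: blocked at fork node R ∈ conditioning set.
  P2: blocked at fork node R ∈ conditioning set.
{R} contains no descendant of L and blocks every backdoor path.
No other singleton works — e.g. {G} leaves P1 open — so {R} is the unique smallest valid adjustment set.

{R}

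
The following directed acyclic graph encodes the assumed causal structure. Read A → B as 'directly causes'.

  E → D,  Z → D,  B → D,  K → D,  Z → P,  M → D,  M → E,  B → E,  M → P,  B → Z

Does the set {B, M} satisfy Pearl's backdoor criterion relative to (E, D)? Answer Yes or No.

Backdoor paths from E to D (paths whose first edge points into E):
  P1: E <- M -> D
  P2: E <- M -> P <- Z <- B -> D
  P3: E <- M -> P <- Z -> D
  P4: E <- B -> Z -> D
  P5: E <- B -> Z -> P <- M -> D
  P6: E <- B -> D
Condition 1 (no descendant of E in the set): holds — descendants of E are {D}; none are in {B, M}.
Condition 2 (every backdoor path blocked by {B, M}):
  P1: blocked at fork node M ∈ conditioning set.
  P2: blocked at fork node M ∈ conditioning set.
  P3: blocked at fork node M ∈ conditioning set.
  P4: blocked at fork node B ∈ conditioning set.
  P5: blocked at fork node B ∈ conditioning set.
  P6: blocked at fork node B ∈ conditioning set.
{B, M} satisfies the backdoor criterion.

Yes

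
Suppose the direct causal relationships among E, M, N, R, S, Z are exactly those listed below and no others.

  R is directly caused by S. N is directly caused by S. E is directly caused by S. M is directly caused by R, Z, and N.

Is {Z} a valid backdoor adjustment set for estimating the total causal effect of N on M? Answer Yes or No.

No

Backdoor paths from N to M (paths whose first edge points into N):
  P1: N <- S -> R -> M
Condition 1 (no descendant of N in the set): holds — descendants of N are {M}; none are in {Z}.
Condition 2 (every backdoor path blocked by {Z}):
  P1: open — no interior node is in the conditioning set.
{Z} does not satisfy the backdoor criterion.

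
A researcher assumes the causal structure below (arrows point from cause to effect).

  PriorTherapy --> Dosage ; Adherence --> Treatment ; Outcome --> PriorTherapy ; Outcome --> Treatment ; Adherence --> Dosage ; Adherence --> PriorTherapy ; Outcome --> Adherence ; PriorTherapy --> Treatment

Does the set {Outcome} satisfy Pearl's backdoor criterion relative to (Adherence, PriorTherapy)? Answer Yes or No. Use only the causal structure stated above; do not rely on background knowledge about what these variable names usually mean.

Yes

Backdoor paths from Adherence to PriorTherapy (paths whose first edge points into Adherence):
  P1: Adherence <- Outcome -> PriorTherapy
  P2: Adherence <- Outcome -> Treatment <- PriorTherapy
Condition 1 (no descendant of Adherence in the set): holds — descendants of Adherence are {Dosage, PriorTherapy, Treatment}; none are in {Outcome}.
Condition 2 (every backdoor path blocked by {Outcome}):
  P1: blocked at fork node Outcome ∈ conditioning set.
  P2: blocked at fork node Outcome ∈ conditioning set.
{Outcome} satisfies the backdoor criterion.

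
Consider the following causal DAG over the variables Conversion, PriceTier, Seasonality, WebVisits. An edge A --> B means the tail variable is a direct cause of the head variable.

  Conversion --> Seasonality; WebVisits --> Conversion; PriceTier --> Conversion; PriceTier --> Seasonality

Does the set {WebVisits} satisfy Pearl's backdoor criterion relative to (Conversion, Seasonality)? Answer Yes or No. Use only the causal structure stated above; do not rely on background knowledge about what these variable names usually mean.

Backdoor paths from Conversion to Seasonality (paths whose first edge points into Conversion):
  P1: Conversion <- PriceTier -> Seasonality
Condition 1 (no descendant of Conversion in the set): holds — descendants of Conversion are {Seasonality}; none are in {WebVisits}.
Condition 2 (every backdoor path blocked by {WebVisits}):
  P1: open — no interior node is in the conditioning set.
{WebVisits} does not satisfy the backdoor criterion.

No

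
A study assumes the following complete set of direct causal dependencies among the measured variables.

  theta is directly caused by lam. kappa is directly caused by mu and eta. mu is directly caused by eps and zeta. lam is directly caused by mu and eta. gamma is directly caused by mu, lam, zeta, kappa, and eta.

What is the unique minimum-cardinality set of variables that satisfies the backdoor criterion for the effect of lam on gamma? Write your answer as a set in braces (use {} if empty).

Variables eligible for adjustment (non-descendants of lam, excluding lam and gamma): {eps, eta, kappa, mu, zeta}.
Backdoor paths from lam to gamma:
  P1: lam <- eta -> kappa <- mu <- zeta -> gamma
  P2: lam <- eta -> kappa <- mu -> gamma
  P3: lam <- eta -> kappa -> gamma
  P4: lam <- eta -> gamma
  P5: lam <- mu <- zeta -> gamma
  P6: lam <- mu -> kappa <- eta -> gamma
  P7: lam <- mu -> kappa -> gamma
  P8: lam <- mu -> gamma
The empty set is not sufficient: P3 (lam <- eta -> kappa -> gamma) has no collider blocking it and no conditioned non-collider, so it is open.
Try {eta, mu}:
  P1: blocked at fork node eta ∈ conditioning set.
  P2: blocked at fork node eta ∈ conditioning set.
  P3: blocked at fork node eta ∈ conditioning set.
  P4: blocked at fork node eta ∈ conditioning set.
  P5: blocked at chain node mu ∈ conditioning set.
  P6: blocked at fork node mu ∈ conditioning set.
  P7: blocked at fork node mu ∈ conditioning set.
  P8: blocked at fork node mu ∈ conditioning set.
{eta, mu} contains no descendant of lam and blocks every backdoor path.
Every element of {eta, mu} is needed (dropping eta leaves P3 open; dropping mu leaves P5 open), so no proper subset is valid.
Among all size-2 subsets of the eligible variables, only {eta, mu} blocks every backdoor path, so it is the unique smallest valid adjustment set.

{eta, mu}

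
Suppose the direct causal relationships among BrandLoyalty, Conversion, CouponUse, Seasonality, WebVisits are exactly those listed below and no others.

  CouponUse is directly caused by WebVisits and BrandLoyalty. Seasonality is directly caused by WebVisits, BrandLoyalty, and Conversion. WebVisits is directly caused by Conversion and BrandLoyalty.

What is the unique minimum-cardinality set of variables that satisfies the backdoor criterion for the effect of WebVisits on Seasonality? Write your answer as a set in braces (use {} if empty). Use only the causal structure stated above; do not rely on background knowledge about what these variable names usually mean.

Variables eligible for adjustment (non-descendants of WebVisits, excluding WebVisits and Seasonality): {BrandLoyalty, Conversion}.
Backdoor paths from WebVisits to Seasonality:
  P1: WebVisits <- Conversion -> Seasonality
  P2: WebVisits <- BrandLoyalty -> Seasonality
The empty set is not sufficient: P1 (WebVisits <- Conversion -> Seasonality) has no collider blocking it and no conditioned non-collider, so it is open.
Try {BrandLoyalty, Conversion}:
  P1: blocked at fork node Conversion ∈ conditioning set.
  P2: blocked at fork node BrandLoyalty ∈ conditioning set.
{BrandLoyalty, Conversion} contains no descendant of WebVisits and blocks every backdoor path.
Every element of {BrandLoyalty, Conversion} is needed (dropping BrandLoyalty leaves P2 open; dropping Conversion leaves P1 open), so no proper subset is valid.
Among all size-2 subsets of the eligible variables, only {BrandLoyalty, Conversion} blocks every backdoor path, so it is the unique smallest valid adjustment set.

{BrandLoyalty, Conversion}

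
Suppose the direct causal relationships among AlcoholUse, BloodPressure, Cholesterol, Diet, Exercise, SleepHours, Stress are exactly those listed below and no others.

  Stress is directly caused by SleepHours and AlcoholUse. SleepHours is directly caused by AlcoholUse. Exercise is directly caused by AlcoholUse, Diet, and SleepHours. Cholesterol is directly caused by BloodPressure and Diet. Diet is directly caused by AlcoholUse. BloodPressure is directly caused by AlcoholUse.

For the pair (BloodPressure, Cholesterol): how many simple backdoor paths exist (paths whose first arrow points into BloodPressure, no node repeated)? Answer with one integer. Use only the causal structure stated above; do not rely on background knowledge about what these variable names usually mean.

A backdoor path from BloodPressure to Cholesterol is any simple undirected path whose first edge points into BloodPressure (i.e. leaves BloodPressure via a parent).
Parents of BloodPressure: {AlcoholUse}.
Enumerating:
  P1: BloodPressure <- AlcoholUse -> Diet -> Cholesterol
  P2: BloodPressure <- AlcoholUse -> SleepHours -> Exercise <- Diet -> Cholesterol
  P3: BloodPressure <- AlcoholUse -> Exercise <- Diet -> Cholesterol
  P4: BloodPressure <- AlcoholUse -> Stress <- SleepHours -> Exercise <- Diet -> Cholesterol
That exhausts the simple backdoor paths. Count: 4.

4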